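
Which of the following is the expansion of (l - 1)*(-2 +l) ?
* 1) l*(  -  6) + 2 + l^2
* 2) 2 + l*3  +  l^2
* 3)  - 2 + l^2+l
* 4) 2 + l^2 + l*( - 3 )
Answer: 4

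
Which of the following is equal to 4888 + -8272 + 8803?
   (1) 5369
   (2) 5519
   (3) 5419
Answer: 3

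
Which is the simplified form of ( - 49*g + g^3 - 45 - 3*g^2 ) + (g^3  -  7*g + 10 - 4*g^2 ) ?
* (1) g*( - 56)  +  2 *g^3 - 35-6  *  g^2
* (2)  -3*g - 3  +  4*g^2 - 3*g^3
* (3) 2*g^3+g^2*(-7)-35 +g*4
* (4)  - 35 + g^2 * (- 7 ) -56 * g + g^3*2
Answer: 4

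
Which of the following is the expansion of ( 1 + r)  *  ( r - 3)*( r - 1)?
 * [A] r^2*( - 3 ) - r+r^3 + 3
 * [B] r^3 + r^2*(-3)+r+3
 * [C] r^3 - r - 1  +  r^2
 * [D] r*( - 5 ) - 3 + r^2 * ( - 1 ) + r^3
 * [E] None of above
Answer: A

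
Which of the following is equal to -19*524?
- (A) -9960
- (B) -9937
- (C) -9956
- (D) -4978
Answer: C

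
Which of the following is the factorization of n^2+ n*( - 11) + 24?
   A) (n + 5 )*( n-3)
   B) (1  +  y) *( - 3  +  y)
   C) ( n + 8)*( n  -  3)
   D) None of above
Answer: D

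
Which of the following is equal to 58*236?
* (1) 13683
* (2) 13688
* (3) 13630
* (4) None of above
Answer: 2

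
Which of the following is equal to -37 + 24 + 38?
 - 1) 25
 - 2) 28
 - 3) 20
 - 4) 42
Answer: 1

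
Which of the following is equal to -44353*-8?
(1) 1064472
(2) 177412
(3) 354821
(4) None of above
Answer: 4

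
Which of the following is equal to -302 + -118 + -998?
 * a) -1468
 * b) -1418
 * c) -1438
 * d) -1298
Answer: b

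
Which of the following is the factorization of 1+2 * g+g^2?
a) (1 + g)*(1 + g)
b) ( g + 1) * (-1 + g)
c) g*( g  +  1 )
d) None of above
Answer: a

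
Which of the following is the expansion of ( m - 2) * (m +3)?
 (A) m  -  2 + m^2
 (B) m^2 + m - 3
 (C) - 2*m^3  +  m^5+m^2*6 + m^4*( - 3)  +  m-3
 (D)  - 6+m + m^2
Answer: D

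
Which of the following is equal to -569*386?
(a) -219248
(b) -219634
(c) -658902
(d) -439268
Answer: b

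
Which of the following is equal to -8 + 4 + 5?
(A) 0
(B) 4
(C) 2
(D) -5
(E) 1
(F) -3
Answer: E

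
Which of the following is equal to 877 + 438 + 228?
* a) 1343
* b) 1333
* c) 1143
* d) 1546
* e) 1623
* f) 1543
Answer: f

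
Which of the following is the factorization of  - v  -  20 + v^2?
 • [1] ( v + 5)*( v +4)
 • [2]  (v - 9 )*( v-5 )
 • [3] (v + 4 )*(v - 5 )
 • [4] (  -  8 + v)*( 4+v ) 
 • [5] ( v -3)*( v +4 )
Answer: 3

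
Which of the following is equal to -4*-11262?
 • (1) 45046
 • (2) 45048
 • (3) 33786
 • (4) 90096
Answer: 2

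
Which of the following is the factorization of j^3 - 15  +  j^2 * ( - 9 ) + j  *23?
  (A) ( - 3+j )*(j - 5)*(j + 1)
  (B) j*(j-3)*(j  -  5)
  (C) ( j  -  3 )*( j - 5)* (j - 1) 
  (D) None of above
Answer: C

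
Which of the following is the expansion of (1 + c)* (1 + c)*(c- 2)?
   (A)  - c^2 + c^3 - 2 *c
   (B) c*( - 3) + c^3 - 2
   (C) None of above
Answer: B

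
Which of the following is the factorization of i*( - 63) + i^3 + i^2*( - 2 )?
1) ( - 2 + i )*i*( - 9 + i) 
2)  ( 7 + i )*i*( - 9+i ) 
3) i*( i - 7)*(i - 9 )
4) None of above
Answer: 2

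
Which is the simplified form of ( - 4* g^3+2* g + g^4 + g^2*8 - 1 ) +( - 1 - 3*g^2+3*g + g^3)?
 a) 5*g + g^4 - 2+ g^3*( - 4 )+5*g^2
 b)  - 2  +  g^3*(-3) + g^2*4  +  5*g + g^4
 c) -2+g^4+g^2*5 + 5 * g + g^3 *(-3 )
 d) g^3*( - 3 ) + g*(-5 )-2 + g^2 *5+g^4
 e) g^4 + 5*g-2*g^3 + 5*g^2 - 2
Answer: c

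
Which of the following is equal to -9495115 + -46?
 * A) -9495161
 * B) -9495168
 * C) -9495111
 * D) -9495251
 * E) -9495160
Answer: A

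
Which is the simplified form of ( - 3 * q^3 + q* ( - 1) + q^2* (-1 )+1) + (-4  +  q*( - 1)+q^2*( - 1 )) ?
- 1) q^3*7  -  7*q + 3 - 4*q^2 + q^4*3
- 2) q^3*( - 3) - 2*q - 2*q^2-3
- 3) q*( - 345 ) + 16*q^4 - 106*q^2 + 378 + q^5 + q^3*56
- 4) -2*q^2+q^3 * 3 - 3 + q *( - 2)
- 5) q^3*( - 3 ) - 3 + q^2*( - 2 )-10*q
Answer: 2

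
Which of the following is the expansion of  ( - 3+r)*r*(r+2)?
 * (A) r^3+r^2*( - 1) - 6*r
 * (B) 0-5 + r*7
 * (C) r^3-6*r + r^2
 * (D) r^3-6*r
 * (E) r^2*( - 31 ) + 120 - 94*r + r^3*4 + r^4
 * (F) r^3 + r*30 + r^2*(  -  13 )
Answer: A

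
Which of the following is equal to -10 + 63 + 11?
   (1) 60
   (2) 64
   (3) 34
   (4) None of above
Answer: 2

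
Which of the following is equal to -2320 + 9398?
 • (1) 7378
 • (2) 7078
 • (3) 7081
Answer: 2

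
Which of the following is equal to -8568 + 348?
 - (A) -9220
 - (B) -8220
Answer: B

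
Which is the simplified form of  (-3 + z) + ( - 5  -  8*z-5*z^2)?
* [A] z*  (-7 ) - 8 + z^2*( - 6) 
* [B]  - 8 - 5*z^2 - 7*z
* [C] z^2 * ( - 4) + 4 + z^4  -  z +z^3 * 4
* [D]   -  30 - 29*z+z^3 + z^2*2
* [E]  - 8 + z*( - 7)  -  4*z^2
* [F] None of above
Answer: B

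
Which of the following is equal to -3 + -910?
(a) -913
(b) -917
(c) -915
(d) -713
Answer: a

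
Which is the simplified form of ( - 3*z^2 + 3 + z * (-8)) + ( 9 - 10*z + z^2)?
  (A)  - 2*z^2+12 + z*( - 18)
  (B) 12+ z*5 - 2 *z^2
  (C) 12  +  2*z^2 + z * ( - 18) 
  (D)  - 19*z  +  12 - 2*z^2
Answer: A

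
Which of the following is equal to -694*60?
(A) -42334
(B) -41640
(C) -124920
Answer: B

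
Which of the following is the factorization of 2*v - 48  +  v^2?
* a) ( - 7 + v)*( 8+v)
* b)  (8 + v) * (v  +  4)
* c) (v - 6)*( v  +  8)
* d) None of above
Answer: c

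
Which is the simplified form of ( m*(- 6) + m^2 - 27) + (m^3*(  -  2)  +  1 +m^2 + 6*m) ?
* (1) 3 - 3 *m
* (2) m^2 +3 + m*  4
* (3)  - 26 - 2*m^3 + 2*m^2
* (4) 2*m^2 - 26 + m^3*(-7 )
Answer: 3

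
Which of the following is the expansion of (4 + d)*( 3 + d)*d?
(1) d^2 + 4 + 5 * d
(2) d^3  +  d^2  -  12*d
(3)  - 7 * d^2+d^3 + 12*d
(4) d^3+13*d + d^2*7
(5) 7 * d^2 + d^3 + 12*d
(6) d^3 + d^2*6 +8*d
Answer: 5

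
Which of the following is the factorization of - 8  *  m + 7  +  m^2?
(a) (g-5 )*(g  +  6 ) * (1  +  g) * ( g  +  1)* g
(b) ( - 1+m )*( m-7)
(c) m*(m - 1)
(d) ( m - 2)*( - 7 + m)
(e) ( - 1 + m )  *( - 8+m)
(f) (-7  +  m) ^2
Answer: b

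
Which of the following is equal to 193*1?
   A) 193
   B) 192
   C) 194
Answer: A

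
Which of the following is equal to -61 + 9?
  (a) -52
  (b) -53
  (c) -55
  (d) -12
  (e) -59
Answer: a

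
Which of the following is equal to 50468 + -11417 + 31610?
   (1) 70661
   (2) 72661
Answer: 1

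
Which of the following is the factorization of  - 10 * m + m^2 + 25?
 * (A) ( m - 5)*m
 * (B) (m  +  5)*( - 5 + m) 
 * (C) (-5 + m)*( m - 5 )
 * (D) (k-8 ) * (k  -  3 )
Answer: C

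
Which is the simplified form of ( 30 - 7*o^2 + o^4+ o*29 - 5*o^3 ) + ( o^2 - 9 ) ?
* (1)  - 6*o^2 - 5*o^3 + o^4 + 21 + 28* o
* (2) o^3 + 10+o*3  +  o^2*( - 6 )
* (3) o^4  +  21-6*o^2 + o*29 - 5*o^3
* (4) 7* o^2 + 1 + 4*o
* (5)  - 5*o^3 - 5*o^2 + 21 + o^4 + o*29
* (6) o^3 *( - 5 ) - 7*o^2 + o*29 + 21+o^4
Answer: 3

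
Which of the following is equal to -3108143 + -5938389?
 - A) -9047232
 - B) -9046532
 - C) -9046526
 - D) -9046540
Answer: B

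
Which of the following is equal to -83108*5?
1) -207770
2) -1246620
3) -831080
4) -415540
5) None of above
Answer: 4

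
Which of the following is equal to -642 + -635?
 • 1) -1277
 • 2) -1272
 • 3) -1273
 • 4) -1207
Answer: 1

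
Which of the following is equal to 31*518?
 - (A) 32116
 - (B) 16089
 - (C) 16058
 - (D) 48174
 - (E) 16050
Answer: C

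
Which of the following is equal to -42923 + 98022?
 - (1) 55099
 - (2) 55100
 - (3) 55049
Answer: 1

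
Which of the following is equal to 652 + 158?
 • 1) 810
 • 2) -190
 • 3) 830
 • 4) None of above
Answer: 1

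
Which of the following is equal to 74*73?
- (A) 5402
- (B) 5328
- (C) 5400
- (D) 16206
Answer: A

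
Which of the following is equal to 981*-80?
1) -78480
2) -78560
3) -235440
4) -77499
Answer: 1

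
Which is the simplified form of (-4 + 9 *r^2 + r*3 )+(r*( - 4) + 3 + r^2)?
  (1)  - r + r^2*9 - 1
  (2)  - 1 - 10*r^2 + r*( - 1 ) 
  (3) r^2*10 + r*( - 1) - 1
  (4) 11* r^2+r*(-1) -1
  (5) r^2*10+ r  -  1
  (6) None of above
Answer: 3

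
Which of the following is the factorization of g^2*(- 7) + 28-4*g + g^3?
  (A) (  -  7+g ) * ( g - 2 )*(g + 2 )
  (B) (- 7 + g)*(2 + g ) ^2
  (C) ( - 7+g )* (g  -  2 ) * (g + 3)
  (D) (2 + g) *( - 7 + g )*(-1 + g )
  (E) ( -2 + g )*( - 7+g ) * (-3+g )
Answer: A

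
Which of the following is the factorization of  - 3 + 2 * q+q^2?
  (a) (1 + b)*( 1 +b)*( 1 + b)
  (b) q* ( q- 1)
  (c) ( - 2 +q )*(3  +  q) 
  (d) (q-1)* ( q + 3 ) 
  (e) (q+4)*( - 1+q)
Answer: d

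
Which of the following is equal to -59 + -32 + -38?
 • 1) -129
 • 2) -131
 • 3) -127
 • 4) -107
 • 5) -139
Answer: 1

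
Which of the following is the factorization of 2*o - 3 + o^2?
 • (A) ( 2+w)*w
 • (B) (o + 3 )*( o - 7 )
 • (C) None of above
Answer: C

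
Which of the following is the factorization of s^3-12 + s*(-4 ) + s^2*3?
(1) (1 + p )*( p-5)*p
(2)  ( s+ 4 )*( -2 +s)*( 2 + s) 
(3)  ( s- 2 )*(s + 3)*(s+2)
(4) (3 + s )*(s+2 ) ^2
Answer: 3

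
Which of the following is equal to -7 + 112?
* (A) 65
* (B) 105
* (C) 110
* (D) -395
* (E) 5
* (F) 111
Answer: B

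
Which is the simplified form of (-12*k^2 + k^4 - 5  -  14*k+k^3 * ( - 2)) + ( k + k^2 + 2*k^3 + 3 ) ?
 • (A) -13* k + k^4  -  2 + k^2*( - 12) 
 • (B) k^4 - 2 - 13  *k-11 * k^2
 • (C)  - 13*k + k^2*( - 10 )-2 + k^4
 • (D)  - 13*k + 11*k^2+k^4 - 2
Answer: B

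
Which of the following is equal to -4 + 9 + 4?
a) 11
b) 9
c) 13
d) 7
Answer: b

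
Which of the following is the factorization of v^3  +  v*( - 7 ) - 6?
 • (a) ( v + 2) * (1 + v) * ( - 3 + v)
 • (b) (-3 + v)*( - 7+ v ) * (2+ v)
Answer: a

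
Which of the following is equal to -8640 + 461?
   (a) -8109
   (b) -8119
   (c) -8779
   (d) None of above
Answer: d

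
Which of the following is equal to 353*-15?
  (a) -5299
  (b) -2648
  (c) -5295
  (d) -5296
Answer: c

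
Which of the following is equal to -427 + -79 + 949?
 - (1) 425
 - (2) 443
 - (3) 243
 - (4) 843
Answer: 2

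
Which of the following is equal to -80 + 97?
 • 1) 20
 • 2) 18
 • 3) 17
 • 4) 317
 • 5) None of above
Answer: 3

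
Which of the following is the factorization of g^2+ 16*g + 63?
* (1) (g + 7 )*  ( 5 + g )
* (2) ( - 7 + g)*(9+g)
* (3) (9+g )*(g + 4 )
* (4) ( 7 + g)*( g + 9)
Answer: 4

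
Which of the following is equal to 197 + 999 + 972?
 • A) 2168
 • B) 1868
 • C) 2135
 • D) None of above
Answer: A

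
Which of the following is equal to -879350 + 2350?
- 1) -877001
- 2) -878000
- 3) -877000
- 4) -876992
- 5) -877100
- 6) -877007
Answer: 3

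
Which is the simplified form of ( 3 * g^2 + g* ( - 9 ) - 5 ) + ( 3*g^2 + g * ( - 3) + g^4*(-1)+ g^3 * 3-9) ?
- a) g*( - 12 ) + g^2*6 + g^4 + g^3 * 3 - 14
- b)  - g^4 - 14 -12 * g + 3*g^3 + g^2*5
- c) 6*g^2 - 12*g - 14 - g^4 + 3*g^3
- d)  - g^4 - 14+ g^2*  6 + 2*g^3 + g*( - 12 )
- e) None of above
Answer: c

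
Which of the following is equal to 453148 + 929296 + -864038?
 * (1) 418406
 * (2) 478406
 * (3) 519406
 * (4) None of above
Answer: 4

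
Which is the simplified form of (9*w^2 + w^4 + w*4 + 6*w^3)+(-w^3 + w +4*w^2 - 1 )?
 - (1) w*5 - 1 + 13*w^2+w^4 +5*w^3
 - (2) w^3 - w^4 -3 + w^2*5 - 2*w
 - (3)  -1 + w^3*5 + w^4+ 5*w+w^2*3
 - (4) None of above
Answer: 1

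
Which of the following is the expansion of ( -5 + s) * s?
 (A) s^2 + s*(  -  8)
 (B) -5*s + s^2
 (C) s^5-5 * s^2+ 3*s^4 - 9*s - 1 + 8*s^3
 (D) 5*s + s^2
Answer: B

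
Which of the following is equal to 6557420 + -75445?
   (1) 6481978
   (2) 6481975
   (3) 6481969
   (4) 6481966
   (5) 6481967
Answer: 2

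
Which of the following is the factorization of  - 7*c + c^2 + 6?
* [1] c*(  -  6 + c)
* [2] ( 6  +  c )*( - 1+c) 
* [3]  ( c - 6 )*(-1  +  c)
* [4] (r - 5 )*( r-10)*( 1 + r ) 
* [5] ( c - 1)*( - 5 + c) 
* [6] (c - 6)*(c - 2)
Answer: 3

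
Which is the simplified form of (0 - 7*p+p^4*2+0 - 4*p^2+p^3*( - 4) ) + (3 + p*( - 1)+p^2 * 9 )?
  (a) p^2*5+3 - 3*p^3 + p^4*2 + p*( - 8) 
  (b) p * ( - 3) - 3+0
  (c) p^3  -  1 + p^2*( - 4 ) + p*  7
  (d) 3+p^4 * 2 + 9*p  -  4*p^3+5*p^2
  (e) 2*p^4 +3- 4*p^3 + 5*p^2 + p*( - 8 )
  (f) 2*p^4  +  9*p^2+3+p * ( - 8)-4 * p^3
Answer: e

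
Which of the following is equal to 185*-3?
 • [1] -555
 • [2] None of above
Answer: 1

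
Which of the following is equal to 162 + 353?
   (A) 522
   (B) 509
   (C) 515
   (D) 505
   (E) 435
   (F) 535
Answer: C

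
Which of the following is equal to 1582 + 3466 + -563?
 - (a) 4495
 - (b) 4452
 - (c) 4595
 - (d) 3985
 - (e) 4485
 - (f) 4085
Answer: e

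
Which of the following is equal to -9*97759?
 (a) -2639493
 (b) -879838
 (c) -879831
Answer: c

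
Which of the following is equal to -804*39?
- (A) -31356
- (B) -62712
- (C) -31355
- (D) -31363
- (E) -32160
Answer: A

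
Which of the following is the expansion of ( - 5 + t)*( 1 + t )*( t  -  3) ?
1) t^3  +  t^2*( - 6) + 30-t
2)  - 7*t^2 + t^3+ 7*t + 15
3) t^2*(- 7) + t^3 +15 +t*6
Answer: 2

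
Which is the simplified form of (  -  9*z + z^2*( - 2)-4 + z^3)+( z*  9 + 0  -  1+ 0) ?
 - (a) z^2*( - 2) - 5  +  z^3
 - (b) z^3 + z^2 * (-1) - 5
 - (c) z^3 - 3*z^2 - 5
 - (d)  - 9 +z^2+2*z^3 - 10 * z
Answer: a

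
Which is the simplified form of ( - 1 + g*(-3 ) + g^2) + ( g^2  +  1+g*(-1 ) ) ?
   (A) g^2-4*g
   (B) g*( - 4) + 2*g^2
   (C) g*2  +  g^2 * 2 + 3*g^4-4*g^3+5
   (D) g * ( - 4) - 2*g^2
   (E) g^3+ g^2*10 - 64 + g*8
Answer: B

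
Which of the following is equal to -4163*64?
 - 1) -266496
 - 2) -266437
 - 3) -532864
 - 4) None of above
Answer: 4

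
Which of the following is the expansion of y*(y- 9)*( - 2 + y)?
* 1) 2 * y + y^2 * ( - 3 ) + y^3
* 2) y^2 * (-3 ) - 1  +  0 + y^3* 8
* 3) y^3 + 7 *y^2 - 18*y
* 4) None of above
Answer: 4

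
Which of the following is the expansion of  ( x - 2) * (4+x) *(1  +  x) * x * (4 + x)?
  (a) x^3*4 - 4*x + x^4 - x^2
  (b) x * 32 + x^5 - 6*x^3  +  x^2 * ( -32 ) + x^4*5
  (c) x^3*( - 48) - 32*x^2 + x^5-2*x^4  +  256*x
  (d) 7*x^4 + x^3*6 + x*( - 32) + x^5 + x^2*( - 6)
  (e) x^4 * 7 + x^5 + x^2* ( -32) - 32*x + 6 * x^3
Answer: e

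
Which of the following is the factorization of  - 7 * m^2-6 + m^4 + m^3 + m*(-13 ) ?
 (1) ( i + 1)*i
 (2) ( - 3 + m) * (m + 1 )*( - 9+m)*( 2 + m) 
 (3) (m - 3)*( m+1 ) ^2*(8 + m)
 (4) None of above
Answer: 4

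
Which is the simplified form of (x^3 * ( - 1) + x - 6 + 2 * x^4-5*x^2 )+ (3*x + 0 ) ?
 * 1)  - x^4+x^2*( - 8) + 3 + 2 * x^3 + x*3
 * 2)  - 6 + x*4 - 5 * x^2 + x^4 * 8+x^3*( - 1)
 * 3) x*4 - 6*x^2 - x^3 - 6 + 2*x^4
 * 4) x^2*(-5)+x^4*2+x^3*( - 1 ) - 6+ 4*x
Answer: 4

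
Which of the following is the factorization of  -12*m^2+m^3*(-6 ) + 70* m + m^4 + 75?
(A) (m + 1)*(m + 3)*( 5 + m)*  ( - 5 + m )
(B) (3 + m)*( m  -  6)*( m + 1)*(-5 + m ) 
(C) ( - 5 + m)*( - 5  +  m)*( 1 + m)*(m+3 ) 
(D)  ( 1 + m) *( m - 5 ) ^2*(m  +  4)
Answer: C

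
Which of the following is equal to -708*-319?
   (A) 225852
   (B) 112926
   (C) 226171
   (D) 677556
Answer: A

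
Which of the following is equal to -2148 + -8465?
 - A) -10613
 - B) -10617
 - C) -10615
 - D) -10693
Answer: A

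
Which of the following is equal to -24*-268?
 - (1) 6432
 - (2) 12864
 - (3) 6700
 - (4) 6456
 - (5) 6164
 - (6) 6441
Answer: 1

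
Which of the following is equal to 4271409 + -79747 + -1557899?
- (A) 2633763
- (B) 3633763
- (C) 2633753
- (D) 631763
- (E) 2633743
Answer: A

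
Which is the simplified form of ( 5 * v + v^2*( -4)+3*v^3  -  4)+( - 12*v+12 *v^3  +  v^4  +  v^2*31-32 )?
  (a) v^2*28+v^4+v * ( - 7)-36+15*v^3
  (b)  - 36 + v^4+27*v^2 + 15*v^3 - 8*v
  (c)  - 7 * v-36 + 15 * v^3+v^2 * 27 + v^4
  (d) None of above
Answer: c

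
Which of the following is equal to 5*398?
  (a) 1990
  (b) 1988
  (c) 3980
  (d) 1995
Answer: a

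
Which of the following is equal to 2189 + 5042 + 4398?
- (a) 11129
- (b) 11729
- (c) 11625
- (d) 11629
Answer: d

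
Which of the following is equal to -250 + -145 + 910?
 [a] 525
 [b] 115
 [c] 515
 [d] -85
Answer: c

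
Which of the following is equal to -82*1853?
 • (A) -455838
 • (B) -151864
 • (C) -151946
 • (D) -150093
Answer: C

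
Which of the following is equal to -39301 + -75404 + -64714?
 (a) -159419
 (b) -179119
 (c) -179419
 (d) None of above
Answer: c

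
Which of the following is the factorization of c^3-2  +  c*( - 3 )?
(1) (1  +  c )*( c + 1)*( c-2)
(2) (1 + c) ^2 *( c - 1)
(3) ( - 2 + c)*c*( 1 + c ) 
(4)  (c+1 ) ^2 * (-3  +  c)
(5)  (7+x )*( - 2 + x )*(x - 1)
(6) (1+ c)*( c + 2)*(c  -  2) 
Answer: 1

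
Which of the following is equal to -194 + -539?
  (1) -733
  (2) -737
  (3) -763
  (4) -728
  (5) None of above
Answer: 1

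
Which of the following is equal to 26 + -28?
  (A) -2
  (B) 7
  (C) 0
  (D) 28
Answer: A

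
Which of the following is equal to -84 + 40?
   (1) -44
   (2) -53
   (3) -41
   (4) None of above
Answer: 1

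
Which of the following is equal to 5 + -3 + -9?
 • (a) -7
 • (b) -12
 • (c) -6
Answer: a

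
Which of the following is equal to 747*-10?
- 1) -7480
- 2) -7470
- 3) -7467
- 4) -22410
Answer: 2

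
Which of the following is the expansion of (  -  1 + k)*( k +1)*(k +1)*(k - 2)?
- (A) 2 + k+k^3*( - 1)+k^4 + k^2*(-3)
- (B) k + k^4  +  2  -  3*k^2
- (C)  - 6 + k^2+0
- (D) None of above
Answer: A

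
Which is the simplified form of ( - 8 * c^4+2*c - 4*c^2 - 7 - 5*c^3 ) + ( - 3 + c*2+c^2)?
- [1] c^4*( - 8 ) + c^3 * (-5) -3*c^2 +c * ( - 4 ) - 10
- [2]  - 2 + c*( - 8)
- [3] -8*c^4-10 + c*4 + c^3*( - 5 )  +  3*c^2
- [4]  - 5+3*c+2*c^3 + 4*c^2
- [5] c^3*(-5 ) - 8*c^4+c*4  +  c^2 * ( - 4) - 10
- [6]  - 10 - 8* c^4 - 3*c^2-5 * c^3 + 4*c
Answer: 6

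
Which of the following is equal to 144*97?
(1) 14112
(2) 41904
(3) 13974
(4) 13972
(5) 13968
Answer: 5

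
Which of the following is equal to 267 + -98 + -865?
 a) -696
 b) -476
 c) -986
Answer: a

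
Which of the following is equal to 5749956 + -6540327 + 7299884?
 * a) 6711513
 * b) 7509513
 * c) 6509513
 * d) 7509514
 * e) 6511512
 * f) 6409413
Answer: c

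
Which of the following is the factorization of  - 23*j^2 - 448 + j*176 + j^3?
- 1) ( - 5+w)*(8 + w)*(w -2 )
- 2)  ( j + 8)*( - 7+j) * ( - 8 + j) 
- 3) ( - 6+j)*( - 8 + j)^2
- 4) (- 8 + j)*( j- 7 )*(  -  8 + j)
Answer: 4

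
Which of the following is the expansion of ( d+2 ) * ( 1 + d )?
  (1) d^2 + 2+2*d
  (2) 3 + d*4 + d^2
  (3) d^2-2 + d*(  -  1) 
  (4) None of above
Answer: 4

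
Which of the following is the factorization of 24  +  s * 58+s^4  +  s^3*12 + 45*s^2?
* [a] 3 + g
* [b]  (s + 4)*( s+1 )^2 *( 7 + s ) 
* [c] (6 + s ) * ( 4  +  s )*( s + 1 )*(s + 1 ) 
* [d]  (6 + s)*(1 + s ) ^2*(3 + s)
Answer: c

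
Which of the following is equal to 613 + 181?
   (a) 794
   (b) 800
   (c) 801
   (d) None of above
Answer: a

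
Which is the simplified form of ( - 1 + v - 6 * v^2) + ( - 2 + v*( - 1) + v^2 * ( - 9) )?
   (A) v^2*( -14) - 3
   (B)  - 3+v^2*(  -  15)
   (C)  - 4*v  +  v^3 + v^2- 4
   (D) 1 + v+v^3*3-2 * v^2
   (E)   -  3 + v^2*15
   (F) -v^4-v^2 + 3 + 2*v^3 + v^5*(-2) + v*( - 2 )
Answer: B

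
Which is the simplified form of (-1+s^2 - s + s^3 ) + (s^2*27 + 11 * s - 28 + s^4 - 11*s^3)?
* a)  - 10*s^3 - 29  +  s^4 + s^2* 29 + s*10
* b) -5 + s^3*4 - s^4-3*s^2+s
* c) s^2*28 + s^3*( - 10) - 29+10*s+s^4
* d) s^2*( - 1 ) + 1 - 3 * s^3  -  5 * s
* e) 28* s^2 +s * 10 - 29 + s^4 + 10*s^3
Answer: c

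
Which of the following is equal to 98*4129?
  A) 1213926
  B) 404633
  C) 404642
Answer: C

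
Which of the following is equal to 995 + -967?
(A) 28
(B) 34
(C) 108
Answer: A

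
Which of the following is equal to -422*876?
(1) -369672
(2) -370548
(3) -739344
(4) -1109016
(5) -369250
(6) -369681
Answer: 1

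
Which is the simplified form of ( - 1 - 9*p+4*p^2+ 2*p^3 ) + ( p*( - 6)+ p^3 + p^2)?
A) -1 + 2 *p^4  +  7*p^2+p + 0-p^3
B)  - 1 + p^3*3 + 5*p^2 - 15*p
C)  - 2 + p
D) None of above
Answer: B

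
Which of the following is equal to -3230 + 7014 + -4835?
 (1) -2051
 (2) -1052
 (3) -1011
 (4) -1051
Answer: 4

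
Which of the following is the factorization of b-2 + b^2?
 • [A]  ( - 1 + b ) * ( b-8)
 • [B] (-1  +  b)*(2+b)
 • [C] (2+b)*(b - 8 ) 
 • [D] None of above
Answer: B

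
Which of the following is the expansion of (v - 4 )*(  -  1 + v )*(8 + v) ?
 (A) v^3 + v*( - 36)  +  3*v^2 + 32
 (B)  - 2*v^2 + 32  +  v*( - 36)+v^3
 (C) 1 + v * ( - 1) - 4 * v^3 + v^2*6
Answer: A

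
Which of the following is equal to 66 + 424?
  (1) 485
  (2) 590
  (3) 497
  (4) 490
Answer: 4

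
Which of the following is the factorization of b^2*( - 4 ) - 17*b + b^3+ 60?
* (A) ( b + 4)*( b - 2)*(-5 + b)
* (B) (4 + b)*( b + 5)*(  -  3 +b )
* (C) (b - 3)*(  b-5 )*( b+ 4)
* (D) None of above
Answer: C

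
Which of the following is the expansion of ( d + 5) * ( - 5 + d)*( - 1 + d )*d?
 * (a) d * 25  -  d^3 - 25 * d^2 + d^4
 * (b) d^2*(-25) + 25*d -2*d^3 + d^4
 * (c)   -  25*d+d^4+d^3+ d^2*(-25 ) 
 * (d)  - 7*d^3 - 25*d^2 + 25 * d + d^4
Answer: a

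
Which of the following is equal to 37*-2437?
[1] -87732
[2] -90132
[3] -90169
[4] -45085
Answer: 3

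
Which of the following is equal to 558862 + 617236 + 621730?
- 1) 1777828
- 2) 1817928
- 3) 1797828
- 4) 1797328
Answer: 3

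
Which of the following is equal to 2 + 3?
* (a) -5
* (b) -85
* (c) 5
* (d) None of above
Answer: c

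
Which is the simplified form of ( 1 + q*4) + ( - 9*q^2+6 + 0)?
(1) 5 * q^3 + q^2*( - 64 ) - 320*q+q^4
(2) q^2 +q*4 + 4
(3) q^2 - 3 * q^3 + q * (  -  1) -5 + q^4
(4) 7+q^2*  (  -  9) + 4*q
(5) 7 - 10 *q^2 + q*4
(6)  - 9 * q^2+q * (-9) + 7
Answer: 4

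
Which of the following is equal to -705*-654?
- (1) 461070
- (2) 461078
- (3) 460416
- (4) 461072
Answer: 1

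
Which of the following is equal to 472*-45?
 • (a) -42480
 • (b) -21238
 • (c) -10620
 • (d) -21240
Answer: d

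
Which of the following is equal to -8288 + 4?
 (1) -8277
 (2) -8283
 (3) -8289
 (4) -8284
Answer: 4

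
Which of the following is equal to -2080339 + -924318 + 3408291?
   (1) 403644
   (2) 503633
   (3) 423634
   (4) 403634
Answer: 4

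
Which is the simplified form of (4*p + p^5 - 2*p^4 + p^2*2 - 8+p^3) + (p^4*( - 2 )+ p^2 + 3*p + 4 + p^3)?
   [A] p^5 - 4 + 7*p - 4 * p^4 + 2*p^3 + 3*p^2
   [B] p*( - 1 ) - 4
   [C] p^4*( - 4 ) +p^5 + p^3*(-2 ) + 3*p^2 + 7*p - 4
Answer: A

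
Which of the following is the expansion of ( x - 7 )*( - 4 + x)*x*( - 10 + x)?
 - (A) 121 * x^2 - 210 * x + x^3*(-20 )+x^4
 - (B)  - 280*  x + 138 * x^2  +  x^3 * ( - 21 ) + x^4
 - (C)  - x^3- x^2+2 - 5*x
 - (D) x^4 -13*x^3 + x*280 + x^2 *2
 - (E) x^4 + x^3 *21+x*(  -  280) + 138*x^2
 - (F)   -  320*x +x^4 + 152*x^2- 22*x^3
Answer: B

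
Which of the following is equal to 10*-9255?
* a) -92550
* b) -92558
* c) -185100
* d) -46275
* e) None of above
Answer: a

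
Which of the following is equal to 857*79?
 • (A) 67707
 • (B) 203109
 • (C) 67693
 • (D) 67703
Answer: D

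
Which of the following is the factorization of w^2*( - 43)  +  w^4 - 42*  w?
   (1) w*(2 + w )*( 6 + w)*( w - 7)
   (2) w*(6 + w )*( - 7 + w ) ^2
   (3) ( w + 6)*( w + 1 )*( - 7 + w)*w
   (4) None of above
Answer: 3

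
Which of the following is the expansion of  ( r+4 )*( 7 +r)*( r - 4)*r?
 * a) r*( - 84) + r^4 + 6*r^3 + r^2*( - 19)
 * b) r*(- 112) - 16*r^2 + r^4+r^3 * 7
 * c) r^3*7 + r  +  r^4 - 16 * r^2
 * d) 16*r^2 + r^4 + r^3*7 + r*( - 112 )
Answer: b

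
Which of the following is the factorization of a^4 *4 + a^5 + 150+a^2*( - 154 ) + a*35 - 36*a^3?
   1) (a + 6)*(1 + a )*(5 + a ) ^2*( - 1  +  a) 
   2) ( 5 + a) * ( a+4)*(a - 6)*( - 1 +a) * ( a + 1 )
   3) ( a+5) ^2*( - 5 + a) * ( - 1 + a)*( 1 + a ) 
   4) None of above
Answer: 4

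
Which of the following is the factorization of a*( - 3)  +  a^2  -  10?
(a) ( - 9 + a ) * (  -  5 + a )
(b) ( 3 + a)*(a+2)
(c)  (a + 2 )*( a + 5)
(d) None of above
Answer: d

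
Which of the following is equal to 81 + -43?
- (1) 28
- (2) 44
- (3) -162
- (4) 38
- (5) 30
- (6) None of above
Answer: 4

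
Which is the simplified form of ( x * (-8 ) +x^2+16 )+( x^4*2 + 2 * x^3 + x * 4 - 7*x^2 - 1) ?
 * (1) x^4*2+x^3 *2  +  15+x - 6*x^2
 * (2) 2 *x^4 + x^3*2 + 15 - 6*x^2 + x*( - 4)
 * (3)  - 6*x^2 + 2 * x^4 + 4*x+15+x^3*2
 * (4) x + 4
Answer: 2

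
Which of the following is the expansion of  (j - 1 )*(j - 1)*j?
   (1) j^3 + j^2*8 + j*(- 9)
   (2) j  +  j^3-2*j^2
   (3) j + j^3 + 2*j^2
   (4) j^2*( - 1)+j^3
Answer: 2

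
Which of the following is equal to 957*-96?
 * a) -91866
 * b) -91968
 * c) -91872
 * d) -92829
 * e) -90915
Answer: c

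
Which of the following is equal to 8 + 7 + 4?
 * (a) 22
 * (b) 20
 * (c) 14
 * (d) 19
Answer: d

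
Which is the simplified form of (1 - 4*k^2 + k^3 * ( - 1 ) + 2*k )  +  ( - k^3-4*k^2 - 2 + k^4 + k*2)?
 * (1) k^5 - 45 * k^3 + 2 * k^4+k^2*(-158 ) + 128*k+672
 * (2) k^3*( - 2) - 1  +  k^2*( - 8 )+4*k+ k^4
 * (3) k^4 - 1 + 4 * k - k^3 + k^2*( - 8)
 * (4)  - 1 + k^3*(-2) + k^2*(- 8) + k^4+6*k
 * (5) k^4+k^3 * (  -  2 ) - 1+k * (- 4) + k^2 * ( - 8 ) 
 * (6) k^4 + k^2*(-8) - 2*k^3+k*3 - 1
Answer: 2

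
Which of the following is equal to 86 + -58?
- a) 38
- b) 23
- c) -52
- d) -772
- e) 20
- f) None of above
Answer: f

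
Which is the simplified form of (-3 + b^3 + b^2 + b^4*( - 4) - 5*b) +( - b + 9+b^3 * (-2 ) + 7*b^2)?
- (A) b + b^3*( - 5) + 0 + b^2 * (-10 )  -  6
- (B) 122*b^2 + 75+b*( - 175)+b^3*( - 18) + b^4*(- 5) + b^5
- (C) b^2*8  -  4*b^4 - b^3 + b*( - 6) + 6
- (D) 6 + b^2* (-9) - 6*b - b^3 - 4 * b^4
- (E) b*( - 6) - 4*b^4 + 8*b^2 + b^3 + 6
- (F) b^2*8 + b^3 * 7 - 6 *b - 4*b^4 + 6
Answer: C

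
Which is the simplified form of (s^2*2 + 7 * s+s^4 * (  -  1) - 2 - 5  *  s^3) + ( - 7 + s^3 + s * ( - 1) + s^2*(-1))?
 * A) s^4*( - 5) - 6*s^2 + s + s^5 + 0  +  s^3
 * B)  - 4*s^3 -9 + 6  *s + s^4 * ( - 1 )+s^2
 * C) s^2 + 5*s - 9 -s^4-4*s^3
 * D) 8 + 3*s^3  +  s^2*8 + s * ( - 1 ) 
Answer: B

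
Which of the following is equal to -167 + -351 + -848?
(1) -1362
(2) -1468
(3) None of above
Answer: 3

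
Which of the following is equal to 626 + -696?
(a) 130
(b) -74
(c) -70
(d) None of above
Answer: c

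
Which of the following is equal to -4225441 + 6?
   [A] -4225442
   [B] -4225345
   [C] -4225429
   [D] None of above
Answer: D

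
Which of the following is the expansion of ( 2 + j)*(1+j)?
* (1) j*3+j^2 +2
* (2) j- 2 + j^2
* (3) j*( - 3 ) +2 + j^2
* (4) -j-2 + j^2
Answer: 1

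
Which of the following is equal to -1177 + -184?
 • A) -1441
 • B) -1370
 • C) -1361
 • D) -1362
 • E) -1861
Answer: C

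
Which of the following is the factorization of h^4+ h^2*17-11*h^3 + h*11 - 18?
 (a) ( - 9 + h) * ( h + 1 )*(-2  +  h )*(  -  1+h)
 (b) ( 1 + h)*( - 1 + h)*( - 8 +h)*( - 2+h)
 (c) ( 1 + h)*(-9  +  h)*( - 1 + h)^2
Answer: a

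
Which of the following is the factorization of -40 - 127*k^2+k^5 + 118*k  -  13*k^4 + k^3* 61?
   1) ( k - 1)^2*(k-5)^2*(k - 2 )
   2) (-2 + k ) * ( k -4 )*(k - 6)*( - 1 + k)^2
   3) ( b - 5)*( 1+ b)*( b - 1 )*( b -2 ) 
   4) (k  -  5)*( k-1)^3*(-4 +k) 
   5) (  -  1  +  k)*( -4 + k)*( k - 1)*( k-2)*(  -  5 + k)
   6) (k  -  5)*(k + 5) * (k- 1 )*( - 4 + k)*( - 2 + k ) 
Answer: 5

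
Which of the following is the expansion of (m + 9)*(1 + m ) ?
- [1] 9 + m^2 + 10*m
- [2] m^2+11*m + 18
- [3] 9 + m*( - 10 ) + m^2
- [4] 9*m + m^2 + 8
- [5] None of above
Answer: 1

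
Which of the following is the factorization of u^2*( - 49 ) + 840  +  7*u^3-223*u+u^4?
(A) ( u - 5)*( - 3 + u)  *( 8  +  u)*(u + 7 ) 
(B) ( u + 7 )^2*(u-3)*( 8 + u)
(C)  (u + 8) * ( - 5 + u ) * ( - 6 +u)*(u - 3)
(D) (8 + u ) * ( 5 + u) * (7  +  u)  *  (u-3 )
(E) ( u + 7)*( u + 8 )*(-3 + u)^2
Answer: A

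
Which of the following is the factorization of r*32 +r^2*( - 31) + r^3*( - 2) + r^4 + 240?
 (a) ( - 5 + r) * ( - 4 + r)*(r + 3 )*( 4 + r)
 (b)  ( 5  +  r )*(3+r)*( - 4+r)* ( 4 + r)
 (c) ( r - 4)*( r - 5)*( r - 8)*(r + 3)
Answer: a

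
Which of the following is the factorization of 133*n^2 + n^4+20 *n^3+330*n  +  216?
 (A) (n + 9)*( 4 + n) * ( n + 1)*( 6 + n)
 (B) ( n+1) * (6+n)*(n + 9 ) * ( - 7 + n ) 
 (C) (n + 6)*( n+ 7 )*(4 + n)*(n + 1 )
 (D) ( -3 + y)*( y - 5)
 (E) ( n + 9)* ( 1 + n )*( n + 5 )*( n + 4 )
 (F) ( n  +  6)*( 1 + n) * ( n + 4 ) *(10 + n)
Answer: A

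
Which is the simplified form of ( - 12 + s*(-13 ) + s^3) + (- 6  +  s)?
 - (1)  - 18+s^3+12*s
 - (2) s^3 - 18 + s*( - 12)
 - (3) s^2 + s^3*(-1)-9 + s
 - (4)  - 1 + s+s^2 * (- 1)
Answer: 2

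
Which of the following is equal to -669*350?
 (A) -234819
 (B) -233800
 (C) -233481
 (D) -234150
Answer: D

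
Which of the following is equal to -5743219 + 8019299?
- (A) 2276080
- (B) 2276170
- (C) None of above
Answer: A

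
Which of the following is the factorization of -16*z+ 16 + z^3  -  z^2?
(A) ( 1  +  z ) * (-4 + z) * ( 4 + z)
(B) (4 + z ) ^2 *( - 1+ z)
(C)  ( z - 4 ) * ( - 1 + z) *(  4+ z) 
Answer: C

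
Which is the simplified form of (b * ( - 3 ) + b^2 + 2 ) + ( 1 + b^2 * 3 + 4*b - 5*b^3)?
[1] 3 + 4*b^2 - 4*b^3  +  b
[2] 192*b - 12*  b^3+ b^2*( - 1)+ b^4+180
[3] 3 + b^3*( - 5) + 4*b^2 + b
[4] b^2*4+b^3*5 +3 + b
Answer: 3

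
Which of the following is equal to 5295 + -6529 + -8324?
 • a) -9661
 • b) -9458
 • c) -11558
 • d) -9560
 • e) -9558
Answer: e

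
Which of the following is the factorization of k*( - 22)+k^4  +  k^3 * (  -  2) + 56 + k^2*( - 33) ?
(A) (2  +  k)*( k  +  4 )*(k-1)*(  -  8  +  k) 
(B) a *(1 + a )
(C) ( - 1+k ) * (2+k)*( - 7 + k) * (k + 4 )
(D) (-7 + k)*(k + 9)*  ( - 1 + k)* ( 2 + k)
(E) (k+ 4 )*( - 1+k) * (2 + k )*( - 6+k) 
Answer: C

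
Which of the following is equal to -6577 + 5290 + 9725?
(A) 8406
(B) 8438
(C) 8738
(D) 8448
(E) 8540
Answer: B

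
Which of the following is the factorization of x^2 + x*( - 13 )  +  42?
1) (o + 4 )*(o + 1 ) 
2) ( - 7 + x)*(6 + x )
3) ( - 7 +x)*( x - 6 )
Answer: 3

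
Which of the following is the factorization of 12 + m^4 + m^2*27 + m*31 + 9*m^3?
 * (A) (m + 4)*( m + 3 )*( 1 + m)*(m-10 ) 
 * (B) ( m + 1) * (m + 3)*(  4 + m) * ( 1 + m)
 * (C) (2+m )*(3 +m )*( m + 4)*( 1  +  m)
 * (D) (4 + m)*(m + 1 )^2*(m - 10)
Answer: B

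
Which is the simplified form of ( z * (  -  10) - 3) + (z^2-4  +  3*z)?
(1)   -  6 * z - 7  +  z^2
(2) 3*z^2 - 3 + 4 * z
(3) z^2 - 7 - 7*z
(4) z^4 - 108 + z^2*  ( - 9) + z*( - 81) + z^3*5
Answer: 3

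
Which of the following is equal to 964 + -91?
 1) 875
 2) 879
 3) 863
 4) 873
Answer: 4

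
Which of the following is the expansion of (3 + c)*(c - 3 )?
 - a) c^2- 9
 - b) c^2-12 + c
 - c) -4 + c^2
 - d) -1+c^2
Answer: a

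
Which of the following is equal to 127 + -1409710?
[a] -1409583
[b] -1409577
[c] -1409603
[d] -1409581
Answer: a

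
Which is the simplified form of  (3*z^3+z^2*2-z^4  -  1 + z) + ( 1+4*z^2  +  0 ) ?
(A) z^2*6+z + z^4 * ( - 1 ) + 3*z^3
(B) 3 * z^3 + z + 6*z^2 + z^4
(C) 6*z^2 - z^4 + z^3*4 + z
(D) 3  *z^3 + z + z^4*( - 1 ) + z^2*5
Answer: A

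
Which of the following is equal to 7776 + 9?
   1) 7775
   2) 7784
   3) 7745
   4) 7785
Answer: 4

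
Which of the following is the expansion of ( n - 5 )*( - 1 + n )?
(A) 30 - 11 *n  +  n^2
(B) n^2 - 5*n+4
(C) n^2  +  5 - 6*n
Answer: C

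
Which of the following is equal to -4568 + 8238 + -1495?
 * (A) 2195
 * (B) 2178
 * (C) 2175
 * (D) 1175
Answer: C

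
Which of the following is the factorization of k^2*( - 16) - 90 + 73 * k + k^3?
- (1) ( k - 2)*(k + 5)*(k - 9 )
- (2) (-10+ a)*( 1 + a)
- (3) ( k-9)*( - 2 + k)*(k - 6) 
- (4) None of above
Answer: 4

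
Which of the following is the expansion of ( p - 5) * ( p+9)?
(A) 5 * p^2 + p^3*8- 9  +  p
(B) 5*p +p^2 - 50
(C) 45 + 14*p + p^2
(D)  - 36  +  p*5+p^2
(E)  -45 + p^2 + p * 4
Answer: E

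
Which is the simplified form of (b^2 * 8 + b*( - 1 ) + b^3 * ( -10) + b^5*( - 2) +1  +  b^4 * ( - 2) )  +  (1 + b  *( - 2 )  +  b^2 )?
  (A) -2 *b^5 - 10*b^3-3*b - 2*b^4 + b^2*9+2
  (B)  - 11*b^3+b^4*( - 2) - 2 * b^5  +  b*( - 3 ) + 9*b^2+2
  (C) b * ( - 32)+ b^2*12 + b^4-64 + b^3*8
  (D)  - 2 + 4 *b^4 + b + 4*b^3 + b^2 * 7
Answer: A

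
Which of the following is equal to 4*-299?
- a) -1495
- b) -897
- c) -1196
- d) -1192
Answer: c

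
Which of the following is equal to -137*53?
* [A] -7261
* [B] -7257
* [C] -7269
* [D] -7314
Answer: A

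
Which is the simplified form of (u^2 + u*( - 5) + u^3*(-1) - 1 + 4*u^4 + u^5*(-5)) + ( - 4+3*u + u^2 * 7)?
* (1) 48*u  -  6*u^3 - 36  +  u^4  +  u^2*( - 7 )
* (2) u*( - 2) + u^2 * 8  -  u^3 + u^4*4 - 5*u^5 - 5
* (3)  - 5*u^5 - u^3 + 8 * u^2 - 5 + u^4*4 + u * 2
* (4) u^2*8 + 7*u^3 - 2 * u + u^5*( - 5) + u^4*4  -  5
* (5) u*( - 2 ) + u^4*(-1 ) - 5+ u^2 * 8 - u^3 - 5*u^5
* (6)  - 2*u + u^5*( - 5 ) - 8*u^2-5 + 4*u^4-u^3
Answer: 2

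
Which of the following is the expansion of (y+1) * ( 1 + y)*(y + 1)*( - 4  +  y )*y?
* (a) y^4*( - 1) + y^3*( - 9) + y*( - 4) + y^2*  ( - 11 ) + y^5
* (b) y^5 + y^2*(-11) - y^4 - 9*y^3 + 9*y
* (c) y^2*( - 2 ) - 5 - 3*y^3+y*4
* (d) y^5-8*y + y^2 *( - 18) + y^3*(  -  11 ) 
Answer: a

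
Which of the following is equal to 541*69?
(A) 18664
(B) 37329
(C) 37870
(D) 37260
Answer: B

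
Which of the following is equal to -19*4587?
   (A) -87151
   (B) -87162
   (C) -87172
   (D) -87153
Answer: D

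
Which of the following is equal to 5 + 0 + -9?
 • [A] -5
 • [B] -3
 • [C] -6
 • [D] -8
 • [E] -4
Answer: E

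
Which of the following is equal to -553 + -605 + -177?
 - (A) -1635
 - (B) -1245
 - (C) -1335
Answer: C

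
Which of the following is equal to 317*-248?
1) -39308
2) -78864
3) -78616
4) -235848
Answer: 3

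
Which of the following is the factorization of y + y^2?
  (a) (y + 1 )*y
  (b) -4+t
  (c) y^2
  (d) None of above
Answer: a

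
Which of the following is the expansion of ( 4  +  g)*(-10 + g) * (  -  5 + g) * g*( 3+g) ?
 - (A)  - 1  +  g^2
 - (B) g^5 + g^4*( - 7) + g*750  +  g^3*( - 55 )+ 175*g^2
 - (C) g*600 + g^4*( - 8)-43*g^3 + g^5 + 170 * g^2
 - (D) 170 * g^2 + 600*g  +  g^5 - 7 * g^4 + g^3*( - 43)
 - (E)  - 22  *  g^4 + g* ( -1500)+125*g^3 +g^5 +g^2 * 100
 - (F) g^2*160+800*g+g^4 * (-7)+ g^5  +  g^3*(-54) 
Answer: C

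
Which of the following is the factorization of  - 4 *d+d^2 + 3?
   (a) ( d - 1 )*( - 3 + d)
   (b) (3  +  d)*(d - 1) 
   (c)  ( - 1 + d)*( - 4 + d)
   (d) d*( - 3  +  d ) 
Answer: a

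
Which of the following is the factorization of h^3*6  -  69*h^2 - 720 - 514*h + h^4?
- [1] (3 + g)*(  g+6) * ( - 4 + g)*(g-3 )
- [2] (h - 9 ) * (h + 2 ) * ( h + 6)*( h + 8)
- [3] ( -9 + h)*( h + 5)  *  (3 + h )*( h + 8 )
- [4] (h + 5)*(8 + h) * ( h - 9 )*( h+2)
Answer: 4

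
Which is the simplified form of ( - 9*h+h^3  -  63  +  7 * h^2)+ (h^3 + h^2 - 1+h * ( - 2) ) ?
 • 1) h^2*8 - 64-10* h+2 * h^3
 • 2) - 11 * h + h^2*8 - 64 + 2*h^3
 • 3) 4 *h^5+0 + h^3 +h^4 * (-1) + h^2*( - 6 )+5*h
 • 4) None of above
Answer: 2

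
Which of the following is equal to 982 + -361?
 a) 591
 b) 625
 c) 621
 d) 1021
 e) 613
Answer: c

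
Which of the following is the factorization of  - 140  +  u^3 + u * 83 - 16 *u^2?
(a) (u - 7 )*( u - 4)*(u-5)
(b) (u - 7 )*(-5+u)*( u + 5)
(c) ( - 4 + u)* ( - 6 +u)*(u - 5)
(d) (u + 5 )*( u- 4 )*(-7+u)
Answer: a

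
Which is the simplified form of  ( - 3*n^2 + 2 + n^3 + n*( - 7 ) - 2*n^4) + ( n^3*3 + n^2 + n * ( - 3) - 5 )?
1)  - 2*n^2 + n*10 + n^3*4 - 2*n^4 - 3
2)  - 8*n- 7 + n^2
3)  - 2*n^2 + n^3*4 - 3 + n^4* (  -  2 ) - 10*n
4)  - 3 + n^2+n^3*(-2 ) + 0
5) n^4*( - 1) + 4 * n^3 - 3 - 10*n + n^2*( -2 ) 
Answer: 3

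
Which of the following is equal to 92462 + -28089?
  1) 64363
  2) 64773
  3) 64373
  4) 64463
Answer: 3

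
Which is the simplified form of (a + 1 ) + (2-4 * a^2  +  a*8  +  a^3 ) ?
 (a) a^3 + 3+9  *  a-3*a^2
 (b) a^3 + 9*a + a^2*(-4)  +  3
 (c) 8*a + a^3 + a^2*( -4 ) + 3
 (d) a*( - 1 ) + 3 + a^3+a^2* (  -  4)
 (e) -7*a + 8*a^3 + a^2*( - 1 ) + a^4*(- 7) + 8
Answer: b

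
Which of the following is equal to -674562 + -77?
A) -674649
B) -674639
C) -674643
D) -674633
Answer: B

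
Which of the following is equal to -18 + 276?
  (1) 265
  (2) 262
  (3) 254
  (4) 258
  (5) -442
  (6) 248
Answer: 4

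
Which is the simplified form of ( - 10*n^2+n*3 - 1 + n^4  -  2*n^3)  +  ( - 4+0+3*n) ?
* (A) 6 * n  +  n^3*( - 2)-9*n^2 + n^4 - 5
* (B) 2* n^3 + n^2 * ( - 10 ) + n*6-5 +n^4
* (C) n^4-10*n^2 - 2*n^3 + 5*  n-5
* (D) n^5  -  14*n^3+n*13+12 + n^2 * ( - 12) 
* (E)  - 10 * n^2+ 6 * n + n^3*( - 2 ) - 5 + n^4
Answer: E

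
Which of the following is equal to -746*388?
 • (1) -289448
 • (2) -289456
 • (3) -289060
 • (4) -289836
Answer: 1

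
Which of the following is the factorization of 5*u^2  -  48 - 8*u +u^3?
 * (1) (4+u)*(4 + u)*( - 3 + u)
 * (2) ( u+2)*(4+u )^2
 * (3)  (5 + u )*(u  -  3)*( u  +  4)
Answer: 1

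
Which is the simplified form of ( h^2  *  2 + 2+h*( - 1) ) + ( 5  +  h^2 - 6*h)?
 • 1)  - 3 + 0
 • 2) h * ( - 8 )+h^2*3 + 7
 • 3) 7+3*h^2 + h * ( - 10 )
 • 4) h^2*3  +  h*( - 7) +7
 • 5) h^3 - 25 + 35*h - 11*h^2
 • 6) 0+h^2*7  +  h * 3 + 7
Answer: 4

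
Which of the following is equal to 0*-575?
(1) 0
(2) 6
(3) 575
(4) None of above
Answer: 1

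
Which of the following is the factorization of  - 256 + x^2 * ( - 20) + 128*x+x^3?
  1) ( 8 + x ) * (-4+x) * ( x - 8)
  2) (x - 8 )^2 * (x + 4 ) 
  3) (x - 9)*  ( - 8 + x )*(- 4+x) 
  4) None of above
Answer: 4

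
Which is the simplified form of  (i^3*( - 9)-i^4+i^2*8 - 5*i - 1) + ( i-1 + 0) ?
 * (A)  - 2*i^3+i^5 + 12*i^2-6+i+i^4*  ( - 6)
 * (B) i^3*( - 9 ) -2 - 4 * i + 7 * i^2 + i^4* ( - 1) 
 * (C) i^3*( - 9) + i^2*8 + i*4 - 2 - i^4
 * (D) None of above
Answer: D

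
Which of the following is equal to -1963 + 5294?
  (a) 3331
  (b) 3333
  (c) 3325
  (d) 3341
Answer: a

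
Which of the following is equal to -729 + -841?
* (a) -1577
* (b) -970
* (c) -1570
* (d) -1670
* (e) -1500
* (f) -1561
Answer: c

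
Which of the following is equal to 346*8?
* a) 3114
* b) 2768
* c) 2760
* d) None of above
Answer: b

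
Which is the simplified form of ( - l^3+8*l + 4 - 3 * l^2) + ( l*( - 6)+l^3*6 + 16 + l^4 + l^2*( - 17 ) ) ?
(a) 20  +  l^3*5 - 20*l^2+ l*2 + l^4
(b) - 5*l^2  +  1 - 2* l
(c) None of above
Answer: a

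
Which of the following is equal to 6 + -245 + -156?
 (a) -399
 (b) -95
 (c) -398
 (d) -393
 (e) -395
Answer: e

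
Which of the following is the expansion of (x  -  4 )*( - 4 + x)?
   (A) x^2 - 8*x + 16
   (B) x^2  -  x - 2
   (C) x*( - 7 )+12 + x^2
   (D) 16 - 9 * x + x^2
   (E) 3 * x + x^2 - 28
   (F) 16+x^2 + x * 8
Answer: A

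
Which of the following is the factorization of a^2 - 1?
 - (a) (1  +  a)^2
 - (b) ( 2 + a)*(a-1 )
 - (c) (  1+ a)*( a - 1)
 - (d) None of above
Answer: c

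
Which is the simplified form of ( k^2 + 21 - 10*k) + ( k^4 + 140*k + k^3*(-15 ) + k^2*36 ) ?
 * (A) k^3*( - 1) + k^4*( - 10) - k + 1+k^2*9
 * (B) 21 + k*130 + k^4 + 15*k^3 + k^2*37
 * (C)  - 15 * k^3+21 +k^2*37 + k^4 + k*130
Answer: C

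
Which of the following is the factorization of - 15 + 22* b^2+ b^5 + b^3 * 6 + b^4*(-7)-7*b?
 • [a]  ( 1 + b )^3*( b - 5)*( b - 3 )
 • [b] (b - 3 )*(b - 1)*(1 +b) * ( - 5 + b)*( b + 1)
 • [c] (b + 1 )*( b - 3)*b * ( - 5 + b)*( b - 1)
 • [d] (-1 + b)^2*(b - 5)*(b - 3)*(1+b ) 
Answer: b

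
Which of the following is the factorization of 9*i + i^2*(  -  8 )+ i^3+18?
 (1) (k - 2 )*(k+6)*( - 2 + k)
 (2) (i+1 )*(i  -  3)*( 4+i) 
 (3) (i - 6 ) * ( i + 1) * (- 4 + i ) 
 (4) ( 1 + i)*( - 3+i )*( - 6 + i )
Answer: 4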